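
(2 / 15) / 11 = 2 / 165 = 0.01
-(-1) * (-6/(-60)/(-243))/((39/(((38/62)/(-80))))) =19/235029600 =0.00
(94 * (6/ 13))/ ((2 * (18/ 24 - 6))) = -376/ 91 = -4.13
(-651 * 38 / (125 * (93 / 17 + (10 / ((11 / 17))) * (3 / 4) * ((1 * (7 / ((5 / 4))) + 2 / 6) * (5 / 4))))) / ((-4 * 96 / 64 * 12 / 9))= 4626006 / 17098625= 0.27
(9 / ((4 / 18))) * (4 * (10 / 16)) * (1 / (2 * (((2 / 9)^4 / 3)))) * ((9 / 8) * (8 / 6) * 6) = 71744535 / 128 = 560504.18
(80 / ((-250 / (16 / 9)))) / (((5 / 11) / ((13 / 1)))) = -18304 / 1125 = -16.27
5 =5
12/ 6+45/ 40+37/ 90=1273/ 360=3.54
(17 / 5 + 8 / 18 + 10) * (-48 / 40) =-1246 / 75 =-16.61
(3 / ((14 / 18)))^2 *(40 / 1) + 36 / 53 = 1547244 / 2597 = 595.78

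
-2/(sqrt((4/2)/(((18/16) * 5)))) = -3 * sqrt(5)/2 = -3.35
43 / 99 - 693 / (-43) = 70456 / 4257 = 16.55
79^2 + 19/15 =93634/15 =6242.27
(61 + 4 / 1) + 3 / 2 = 133 / 2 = 66.50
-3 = -3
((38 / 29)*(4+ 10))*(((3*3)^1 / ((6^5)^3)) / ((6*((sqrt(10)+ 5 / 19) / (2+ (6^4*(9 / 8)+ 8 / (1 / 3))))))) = -937517 / 407356516012032+ 17812823*sqrt(10) / 2036782580060160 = 0.00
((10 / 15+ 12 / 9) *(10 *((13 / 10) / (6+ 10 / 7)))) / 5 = 7 / 10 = 0.70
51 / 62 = 0.82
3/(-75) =-1/25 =-0.04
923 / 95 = 9.72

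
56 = 56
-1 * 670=-670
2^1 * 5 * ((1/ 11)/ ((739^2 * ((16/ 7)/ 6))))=0.00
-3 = -3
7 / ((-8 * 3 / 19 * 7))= -19 / 24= -0.79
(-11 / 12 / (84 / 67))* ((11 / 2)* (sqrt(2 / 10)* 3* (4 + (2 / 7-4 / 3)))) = -251317* sqrt(5) / 35280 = -15.93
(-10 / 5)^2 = 4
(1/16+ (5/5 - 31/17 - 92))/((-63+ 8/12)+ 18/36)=75693/50456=1.50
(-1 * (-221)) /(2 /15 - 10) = -3315 /148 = -22.40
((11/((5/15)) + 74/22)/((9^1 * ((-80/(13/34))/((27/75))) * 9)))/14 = -13/235620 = -0.00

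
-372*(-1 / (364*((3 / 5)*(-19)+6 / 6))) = -465 / 4732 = -0.10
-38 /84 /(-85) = 19 /3570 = 0.01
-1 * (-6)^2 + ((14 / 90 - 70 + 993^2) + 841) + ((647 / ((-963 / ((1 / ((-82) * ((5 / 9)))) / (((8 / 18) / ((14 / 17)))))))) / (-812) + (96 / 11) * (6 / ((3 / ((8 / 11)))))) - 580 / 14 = 260297488116099179 / 263791292688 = 986755.42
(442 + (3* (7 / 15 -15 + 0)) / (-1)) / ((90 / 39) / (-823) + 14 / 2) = 25977172 / 374315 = 69.40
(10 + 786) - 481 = 315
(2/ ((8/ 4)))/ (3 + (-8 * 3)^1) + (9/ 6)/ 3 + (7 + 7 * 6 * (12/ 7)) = 3337/ 42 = 79.45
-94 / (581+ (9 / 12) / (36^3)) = -0.16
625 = 625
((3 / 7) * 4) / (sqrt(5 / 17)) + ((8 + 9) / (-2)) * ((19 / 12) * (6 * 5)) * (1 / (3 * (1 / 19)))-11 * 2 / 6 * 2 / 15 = -2554.41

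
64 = 64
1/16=0.06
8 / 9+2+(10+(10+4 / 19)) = 3950 / 171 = 23.10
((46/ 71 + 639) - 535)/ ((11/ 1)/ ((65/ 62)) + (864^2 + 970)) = 241475/ 1724802006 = 0.00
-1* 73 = -73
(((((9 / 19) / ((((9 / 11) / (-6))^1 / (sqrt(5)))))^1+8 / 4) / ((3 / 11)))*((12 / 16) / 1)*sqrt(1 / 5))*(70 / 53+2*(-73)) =1391742 / 1007 - 42174*sqrt(5) / 265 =1026.20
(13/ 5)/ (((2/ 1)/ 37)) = 481/ 10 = 48.10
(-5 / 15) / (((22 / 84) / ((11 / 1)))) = -14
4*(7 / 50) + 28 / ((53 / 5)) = 4242 / 1325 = 3.20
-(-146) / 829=146 / 829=0.18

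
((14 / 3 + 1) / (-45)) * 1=-17 / 135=-0.13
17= 17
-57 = -57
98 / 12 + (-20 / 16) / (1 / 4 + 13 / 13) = 43 / 6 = 7.17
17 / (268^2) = 17 / 71824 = 0.00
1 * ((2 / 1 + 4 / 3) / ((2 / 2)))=10 / 3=3.33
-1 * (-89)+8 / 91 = 8107 / 91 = 89.09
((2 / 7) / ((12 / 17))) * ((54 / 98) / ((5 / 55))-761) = -314432 / 1029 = -305.57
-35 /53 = -0.66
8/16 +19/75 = 113/150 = 0.75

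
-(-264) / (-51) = -88 / 17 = -5.18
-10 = -10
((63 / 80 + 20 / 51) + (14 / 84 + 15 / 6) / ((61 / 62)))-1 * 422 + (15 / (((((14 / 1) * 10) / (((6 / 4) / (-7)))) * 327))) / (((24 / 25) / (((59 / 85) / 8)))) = -1046174556277 / 2502151680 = -418.11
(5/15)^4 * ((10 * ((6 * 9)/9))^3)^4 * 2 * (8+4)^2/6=1289945088000000000000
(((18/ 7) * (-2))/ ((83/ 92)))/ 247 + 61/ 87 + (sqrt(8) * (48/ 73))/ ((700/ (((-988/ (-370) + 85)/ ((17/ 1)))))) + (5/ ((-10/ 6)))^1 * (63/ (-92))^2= -77005805551/ 105673962576 + 55608 * sqrt(2)/ 5739625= -0.72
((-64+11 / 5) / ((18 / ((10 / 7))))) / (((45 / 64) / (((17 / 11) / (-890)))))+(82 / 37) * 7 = 2657268034 / 171153675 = 15.53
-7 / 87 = -0.08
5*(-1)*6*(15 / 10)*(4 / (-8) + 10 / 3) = -255 / 2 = -127.50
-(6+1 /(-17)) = -101 /17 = -5.94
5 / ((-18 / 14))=-35 / 9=-3.89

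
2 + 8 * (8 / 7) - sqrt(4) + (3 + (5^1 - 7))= 71 / 7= 10.14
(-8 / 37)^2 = 64 / 1369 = 0.05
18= 18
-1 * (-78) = 78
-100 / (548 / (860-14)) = -21150 / 137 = -154.38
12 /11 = 1.09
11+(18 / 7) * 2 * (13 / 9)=18.43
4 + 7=11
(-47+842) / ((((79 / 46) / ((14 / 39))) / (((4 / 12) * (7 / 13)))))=1194620 / 40053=29.83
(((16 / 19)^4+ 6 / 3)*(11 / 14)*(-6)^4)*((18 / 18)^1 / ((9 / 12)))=3398.20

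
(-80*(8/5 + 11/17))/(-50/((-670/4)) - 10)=18.53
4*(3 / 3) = 4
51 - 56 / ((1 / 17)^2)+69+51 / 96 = -514031 / 32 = -16063.47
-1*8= -8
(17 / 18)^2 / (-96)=-289 / 31104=-0.01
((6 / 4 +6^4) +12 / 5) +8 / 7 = 91073 / 70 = 1301.04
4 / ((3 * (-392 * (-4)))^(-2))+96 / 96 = 88510465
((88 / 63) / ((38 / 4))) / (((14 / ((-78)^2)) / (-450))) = -26769600 / 931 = -28753.60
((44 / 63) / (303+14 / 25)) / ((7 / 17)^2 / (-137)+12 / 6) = 43552300 / 37835953659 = 0.00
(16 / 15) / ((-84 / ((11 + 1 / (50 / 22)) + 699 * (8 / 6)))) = -31448 / 2625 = -11.98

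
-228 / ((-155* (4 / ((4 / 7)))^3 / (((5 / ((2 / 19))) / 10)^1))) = 0.02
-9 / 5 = -1.80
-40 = -40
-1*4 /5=-4 /5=-0.80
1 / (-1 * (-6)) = 1 / 6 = 0.17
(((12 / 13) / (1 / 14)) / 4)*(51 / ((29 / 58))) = 4284 / 13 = 329.54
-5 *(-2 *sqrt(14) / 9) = 10 *sqrt(14) / 9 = 4.16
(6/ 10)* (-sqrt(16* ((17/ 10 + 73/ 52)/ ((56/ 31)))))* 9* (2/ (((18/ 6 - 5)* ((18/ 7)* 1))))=3* sqrt(22765470)/ 1300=11.01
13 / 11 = 1.18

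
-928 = -928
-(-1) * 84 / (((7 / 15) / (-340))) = -61200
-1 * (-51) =51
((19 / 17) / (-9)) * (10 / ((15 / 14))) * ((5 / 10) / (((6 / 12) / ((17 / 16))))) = -133 / 108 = -1.23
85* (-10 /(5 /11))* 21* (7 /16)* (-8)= 137445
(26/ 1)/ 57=26/ 57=0.46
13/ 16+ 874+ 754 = 26061/ 16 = 1628.81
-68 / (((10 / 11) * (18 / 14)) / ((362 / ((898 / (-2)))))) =947716 / 20205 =46.91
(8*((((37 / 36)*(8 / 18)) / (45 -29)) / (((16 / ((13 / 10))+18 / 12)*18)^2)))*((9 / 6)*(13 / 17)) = 81289 / 19166666796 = 0.00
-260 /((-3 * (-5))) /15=-52 /45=-1.16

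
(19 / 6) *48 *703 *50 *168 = 897590400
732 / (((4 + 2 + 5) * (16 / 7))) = 29.11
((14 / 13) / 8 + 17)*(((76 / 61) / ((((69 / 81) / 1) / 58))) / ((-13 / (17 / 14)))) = -225341919 / 1659749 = -135.77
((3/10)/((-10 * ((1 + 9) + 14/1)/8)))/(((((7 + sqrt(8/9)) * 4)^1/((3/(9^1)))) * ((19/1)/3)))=-63/3290800 + 3 * sqrt(2)/1645400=-0.00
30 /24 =1.25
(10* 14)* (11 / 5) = 308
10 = 10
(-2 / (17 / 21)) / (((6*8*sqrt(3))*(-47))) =7*sqrt(3) / 19176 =0.00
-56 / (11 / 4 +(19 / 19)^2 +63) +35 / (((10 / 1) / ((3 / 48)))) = -5299 / 8544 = -0.62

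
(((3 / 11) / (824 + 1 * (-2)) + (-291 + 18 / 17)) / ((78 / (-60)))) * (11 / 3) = 74279945 / 90831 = 817.78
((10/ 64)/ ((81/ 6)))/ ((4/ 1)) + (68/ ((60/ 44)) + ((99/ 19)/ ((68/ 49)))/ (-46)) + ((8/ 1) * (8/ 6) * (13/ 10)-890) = -53040268331/ 64186560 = -826.35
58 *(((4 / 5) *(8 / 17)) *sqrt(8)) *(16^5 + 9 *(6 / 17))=66169540352 *sqrt(2) / 1445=64759765.66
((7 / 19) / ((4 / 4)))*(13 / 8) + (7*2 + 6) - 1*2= 2827 / 152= 18.60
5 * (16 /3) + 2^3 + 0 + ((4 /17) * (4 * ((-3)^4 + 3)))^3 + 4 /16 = 29134645555 /58956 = 494176.09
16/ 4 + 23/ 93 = 395/ 93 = 4.25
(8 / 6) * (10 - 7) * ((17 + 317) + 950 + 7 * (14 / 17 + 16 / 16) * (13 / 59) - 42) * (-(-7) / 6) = 17479658 / 3009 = 5809.13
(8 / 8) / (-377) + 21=7916 / 377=21.00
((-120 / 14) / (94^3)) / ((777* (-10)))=1 / 752924396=0.00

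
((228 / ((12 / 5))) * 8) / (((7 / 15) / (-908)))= -1478742.86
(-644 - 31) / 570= -45 / 38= -1.18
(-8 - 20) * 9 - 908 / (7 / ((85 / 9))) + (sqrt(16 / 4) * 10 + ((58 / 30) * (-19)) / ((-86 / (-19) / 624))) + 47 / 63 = -4205663 / 645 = -6520.41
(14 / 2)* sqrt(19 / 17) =7* sqrt(323) / 17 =7.40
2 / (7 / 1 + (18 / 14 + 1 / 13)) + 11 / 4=2.99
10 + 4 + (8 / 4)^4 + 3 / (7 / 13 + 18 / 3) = 2589 / 85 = 30.46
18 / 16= 9 / 8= 1.12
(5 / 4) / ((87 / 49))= 245 / 348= 0.70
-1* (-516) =516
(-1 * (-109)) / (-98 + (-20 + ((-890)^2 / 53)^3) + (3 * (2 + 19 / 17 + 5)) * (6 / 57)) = 5241512539 / 160524956974851972178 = 0.00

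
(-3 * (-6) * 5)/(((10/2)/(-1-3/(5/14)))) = -846/5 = -169.20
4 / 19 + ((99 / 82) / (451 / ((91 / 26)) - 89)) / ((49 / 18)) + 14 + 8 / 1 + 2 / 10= 18951118 / 845215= 22.42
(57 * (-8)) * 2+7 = -905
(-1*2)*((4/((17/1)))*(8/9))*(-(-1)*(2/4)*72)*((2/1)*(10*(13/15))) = -13312/51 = -261.02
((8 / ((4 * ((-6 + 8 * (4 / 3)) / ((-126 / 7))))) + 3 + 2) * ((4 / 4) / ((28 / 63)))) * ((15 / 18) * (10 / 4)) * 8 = -1425 / 14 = -101.79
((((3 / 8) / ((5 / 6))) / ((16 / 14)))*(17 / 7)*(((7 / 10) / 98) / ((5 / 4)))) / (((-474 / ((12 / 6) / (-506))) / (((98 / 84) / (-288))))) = -17 / 92100096000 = -0.00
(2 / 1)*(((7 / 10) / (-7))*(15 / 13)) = -3 / 13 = -0.23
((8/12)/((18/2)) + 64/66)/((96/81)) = 155/176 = 0.88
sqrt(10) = 3.16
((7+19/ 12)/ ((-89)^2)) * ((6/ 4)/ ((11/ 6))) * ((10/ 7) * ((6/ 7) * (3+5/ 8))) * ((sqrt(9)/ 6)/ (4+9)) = 134415/ 888039152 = 0.00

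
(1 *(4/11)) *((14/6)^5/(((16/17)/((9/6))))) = 40.08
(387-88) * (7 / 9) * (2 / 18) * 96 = 66976 / 27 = 2480.59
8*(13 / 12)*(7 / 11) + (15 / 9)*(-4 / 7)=1054 / 231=4.56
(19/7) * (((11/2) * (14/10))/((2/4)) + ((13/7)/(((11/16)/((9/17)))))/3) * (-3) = -5923041/45815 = -129.28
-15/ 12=-5/ 4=-1.25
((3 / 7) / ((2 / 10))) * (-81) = -1215 / 7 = -173.57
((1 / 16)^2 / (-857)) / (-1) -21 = -4607231 / 219392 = -21.00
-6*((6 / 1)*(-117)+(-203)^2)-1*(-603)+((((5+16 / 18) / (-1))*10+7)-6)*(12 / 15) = -242485.31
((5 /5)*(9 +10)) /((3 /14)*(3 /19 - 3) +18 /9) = 2527 /185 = 13.66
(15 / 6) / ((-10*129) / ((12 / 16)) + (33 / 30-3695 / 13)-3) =-325 / 260797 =-0.00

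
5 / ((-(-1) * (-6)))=-5 / 6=-0.83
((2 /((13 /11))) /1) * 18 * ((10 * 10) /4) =9900 /13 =761.54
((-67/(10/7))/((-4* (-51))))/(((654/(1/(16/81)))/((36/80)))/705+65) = -5356449/1523911960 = -0.00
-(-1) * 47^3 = 103823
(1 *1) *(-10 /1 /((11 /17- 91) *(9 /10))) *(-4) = -425 /864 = -0.49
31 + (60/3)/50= 157/5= 31.40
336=336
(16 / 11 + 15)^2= 270.75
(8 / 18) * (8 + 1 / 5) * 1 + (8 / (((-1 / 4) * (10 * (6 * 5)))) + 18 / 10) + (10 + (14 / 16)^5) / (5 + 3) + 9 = 923186119 / 58982400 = 15.65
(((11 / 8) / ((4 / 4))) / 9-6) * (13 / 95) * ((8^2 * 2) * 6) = -175136 / 285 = -614.51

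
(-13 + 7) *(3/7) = -18/7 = -2.57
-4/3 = -1.33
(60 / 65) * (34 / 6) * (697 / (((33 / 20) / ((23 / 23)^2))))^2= 13214004800 / 14157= 933390.18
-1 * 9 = -9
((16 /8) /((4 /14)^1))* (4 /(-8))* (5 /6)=-35 /12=-2.92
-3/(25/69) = -8.28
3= 3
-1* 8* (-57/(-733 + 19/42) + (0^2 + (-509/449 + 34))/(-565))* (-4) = 4905384672/7805126395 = 0.63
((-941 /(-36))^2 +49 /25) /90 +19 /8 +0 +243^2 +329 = 173175374029 /2916000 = 59387.99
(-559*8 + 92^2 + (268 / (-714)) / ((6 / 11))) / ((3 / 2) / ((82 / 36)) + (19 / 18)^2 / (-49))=44166148740 / 7035467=6277.64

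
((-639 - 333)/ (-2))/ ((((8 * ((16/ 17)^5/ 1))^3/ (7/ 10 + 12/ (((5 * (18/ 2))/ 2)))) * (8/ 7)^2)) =420355412383370978649429/ 188894659314785808547840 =2.23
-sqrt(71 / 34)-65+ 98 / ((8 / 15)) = 475 / 4-sqrt(2414) / 34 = 117.30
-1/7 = -0.14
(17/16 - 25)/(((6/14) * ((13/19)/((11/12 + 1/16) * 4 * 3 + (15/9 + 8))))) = -13091323/7488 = -1748.31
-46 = -46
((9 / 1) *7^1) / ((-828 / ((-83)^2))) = -48223 / 92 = -524.16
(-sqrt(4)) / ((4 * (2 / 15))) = -15 / 4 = -3.75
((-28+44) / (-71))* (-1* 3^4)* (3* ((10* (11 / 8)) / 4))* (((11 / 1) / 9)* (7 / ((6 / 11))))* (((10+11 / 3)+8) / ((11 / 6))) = 2477475 / 71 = 34894.01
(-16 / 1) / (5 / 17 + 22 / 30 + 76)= -2040 / 9821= -0.21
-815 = -815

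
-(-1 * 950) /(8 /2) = 475 /2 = 237.50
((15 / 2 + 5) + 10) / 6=15 / 4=3.75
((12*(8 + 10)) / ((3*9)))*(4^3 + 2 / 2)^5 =9282325000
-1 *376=-376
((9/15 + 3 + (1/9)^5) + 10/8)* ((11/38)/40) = 63005503/1795089600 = 0.04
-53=-53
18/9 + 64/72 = 26/9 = 2.89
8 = 8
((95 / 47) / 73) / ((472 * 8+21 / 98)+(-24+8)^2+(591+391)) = 0.00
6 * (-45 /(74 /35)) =-4725 /37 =-127.70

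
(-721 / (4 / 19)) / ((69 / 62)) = -424669 / 138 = -3077.31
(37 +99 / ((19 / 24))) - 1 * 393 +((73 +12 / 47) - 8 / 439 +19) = -54378172 / 392027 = -138.71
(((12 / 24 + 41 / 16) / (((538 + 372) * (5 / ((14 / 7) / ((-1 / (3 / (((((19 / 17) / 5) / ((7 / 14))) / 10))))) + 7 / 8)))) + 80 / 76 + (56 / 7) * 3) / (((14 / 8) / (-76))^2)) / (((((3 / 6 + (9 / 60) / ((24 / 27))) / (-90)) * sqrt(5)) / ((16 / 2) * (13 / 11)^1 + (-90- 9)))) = 934916119488 * sqrt(5) / 8239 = 253736618.09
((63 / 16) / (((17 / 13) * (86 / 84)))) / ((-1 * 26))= -1323 / 11696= -0.11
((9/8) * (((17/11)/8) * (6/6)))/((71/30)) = 2295/24992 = 0.09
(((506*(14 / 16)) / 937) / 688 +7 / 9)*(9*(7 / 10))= 126464149 / 25786240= 4.90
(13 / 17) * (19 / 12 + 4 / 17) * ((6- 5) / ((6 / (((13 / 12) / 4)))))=62699 / 998784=0.06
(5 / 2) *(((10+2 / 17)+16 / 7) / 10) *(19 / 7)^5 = 913680531 / 2000033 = 456.83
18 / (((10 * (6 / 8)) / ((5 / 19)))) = 12 / 19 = 0.63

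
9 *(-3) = -27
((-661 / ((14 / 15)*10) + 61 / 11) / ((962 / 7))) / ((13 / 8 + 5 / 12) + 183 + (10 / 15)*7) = -60315 / 24089923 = -0.00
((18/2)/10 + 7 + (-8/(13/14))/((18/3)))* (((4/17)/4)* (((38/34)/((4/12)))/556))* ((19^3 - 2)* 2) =31.45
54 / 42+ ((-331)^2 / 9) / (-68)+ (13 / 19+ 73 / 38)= -14254903 / 81396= -175.13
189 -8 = 181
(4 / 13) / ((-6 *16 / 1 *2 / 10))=-5 / 312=-0.02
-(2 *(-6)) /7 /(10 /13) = 78 /35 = 2.23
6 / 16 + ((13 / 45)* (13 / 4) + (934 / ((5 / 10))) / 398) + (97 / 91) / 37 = 1455994769 / 241211880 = 6.04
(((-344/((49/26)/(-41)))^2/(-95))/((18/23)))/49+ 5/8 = -12370904823197/804719160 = -15372.95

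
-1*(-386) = 386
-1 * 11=-11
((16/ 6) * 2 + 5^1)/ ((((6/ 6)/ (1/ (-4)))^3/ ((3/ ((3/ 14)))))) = -217/ 96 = -2.26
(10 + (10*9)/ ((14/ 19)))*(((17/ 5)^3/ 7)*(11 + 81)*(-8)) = -133790816/ 245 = -546084.96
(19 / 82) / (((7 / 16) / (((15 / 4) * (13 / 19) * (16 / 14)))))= 3120 / 2009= 1.55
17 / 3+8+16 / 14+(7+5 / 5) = 479 / 21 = 22.81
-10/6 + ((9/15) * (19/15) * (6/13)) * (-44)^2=660487/975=677.42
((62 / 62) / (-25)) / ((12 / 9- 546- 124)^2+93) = -9 / 100621825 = -0.00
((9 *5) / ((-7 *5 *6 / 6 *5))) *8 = -72 / 35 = -2.06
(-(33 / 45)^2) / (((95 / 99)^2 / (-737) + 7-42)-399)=0.00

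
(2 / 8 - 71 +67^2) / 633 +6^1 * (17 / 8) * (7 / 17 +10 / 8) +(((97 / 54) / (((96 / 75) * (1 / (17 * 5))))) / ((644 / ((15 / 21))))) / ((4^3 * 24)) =71112959890547 / 2524650799104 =28.17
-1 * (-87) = 87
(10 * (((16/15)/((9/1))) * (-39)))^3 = -71991296/729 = -98753.49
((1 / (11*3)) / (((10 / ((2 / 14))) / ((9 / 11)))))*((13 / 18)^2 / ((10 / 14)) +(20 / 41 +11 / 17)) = 300853 / 455419800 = 0.00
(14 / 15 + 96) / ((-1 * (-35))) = 1454 / 525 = 2.77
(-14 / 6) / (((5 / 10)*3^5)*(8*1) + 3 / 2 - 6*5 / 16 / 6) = -112 / 46713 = -0.00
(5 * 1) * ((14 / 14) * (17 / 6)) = 14.17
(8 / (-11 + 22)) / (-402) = -4 / 2211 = -0.00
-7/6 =-1.17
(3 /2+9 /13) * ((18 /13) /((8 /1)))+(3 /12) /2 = 341 /676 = 0.50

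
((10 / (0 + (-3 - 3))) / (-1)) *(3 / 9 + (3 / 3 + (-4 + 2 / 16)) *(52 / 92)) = -155 / 72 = -2.15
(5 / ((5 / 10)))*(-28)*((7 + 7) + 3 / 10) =-4004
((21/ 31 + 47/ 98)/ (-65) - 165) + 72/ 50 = -161508541/ 987350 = -163.58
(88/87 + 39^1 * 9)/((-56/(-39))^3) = 12358125/103936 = 118.90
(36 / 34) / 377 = 18 / 6409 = 0.00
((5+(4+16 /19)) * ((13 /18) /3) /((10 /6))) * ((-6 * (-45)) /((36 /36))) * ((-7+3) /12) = -2431 /19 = -127.95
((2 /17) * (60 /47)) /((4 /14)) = 420 /799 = 0.53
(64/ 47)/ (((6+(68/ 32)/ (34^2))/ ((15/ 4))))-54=-1631202/ 30691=-53.15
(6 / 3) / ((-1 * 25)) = -2 / 25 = -0.08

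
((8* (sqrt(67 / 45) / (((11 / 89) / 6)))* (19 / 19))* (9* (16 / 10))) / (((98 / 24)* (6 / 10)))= 410112* sqrt(335) / 2695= 2785.26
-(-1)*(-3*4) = -12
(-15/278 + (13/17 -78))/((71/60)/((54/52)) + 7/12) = -44.86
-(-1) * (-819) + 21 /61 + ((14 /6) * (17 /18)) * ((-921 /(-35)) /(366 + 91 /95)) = -31329946303 /38277378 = -818.50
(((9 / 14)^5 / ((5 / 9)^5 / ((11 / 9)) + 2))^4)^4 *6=35507948107317546401931428548964827485763572707032001098737925738770099391893296049106903885533494200865919844073031334851739828652050850272599848003405763 / 1225548161122785996665521960403076842968010890784022776510153052727094325260596257942323070394980123977158837263057421778199395162487457501139840901953342177462613577331376128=0.00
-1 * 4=-4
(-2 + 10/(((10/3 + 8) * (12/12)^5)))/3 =-19/51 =-0.37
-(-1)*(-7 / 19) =-7 / 19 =-0.37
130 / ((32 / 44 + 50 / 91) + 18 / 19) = 247247 / 4230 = 58.45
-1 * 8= -8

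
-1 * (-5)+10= 15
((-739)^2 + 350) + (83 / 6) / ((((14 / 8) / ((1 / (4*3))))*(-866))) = 59628729553 / 109116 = 546471.00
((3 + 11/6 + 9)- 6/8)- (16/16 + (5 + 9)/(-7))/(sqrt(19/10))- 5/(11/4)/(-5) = sqrt(190)/19 + 1775/132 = 14.17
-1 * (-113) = 113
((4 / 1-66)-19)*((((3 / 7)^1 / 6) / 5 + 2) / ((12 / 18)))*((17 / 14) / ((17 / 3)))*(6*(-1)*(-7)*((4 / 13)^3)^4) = -1293384941568 / 815432979286835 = -0.00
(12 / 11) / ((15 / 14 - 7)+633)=168 / 96569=0.00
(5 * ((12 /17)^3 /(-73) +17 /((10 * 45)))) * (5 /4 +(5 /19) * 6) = 228735619 /490631832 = 0.47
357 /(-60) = -119 /20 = -5.95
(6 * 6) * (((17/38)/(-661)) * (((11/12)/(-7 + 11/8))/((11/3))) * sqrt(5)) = 68 * sqrt(5)/62795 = 0.00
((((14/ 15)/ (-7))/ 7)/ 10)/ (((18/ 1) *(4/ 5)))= -1/ 7560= -0.00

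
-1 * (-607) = 607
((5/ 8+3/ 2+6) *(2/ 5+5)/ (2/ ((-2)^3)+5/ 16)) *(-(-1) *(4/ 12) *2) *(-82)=-38376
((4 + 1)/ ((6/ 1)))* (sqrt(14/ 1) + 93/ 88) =155/ 176 + 5* sqrt(14)/ 6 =4.00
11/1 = 11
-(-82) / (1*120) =41 / 60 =0.68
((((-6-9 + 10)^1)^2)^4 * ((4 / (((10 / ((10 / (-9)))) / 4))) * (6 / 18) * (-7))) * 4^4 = 11200000000 / 27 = 414814814.81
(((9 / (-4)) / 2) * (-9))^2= 102.52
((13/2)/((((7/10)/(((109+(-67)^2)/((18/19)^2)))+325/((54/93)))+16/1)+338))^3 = 114447449250154034631205875/317913378686973887669681712465311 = 0.00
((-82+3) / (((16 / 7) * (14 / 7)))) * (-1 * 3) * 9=14931 / 32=466.59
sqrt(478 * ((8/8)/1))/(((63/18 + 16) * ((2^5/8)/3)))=sqrt(478)/26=0.84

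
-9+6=-3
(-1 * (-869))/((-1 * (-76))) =869/76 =11.43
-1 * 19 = -19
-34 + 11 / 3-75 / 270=-551 / 18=-30.61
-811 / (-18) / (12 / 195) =52715 / 72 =732.15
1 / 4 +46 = 185 / 4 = 46.25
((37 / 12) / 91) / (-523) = -37 / 571116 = -0.00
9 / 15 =3 / 5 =0.60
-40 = -40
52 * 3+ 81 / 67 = 10533 / 67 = 157.21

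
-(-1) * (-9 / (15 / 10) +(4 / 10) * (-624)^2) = 778722 / 5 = 155744.40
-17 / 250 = -0.07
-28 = -28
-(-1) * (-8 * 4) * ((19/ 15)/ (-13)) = 608/ 195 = 3.12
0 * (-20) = 0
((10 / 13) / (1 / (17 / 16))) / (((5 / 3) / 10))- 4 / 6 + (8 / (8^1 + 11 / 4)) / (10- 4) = 29255 / 6708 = 4.36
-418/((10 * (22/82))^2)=-31939/550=-58.07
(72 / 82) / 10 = 18 / 205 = 0.09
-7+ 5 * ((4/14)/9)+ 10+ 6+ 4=829/63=13.16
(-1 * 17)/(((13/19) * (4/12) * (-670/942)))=456399/4355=104.80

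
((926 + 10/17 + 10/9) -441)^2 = 5545036225/23409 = 236876.25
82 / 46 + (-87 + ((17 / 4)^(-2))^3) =-47309541032 / 555164087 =-85.22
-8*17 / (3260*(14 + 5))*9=-306 / 15485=-0.02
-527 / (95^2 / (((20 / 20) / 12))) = -527 / 108300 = -0.00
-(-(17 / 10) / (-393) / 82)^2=-289 / 103851507600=-0.00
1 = 1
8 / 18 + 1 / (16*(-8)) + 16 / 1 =18935 / 1152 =16.44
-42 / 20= -2.10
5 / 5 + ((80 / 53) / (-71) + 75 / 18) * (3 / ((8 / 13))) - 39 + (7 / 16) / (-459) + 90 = 124718723 / 1727217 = 72.21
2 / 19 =0.11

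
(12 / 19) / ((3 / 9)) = 36 / 19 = 1.89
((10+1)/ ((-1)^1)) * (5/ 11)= -5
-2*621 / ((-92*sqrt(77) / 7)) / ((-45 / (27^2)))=-2187*sqrt(77) / 110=-174.46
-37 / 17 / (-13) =37 / 221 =0.17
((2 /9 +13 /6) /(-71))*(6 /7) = -43 /1491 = -0.03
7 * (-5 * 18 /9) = -70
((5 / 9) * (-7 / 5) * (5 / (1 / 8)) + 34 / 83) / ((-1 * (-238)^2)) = 0.00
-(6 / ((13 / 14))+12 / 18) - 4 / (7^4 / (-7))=-95198 / 13377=-7.12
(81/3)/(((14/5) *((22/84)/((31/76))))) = 12555/836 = 15.02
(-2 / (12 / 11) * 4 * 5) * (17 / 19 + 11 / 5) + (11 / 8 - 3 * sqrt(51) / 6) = -17039 / 152 - sqrt(51) / 2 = -115.67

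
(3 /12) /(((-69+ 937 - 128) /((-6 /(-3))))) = 1 /1480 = 0.00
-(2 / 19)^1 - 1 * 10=-192 / 19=-10.11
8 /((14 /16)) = 9.14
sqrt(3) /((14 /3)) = 0.37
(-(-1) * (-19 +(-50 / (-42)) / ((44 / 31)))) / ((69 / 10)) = -83905 / 31878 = -2.63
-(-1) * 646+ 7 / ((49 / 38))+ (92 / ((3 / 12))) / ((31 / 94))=383504 / 217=1767.30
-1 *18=-18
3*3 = 9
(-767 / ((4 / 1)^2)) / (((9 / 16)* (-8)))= 767 / 72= 10.65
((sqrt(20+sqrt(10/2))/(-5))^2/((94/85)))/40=17 * sqrt(5)/18800+17/940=0.02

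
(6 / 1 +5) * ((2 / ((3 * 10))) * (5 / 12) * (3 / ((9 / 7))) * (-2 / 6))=-77 / 324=-0.24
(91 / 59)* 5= 455 / 59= 7.71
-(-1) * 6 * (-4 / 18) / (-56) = 1 / 42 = 0.02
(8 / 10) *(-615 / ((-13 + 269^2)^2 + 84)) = -41 / 436186099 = -0.00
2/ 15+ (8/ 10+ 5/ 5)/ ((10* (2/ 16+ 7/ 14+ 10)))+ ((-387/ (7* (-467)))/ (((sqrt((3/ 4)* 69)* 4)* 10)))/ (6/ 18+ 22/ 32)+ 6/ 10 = 1548* sqrt(23)/ 18420815+ 4783/ 6375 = 0.75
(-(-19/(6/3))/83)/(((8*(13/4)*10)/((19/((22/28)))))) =2527/237380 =0.01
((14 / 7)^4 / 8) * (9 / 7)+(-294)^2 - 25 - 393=602144 / 7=86020.57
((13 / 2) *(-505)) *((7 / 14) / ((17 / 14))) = -45955 / 34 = -1351.62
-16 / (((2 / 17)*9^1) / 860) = -116960 / 9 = -12995.56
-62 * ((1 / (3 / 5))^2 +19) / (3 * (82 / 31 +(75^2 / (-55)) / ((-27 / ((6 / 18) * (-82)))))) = 517979 / 116112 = 4.46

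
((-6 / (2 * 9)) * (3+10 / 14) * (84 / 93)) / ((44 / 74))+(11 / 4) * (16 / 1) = 43088 / 1023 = 42.12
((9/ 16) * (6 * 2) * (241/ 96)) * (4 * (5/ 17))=10845/ 544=19.94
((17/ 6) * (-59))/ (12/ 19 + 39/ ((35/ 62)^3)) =-817068875/ 1062693288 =-0.77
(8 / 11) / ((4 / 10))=20 / 11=1.82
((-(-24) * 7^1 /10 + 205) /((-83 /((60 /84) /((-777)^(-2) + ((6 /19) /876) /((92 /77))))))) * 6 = -146460690797904 /3879614303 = -37751.35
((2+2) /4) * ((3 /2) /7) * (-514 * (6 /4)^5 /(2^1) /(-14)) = 187353 /6272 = 29.87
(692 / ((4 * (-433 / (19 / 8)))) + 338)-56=973561 / 3464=281.05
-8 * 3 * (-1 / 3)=8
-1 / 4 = -0.25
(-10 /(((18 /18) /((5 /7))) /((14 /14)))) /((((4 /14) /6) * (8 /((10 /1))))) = -375 /2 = -187.50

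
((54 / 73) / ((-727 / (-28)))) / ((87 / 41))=20664 / 1539059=0.01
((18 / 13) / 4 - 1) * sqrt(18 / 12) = -17 * sqrt(6) / 52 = -0.80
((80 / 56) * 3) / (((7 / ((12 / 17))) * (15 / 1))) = 24 / 833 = 0.03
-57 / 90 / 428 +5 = 64181 / 12840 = 5.00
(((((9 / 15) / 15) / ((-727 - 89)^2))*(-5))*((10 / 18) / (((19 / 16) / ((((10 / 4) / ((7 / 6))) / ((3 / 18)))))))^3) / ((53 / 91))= -5200000 / 46331152623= -0.00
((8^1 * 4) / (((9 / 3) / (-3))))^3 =-32768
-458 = -458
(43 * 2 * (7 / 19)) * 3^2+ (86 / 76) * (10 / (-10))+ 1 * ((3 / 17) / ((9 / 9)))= 183595 / 646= 284.20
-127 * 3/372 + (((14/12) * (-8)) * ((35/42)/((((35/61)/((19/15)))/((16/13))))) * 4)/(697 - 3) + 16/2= 517574201/75514140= 6.85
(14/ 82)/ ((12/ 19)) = 133/ 492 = 0.27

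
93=93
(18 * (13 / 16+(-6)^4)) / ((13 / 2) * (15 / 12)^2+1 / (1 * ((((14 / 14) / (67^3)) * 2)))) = 746964 / 4812533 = 0.16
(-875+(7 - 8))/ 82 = -438/ 41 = -10.68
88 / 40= 11 / 5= 2.20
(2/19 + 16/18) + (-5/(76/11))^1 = 185/684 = 0.27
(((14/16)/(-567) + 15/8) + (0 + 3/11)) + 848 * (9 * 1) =27208097/3564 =7634.15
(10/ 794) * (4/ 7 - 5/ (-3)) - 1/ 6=-2309/ 16674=-0.14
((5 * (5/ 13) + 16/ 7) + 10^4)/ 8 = 910383/ 728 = 1250.53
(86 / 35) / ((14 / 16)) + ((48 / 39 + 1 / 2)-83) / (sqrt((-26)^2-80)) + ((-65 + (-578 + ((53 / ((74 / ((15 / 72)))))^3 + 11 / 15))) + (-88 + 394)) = -457648916723539 / 1372445061120-2113 * sqrt(149) / 7748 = -336.78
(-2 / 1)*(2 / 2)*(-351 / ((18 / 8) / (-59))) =-18408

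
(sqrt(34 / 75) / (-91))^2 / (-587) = -34 / 364571025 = -0.00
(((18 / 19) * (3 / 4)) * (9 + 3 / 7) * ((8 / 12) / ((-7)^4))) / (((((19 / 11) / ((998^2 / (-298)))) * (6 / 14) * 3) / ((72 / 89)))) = -26031560544 / 11494117621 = -2.26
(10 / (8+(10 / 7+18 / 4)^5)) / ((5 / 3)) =1075648 / 1314447745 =0.00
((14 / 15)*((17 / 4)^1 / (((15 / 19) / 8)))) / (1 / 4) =36176 / 225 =160.78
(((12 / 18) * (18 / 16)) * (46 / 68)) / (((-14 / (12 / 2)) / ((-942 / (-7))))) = -29.26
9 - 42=-33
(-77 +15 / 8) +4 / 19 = -11387 / 152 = -74.91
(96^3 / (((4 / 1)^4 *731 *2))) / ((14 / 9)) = 7776 / 5117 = 1.52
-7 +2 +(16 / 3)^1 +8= 25 / 3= 8.33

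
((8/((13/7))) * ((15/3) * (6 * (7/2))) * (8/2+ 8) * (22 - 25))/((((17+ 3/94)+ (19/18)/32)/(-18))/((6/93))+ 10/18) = 206301634560/179139623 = 1151.62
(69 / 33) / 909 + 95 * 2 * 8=15198503 / 9999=1520.00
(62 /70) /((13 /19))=589 /455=1.29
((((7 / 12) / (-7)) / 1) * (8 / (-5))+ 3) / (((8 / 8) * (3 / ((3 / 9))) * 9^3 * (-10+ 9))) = -0.00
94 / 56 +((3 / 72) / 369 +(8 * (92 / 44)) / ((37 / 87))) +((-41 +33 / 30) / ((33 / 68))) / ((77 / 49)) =-15695174911 / 1387690920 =-11.31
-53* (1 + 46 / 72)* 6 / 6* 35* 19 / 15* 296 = -30775934 / 27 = -1139849.41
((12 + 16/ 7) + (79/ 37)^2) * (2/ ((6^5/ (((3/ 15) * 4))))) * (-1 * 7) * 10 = -180587/ 665334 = -0.27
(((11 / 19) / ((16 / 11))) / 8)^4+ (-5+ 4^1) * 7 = -244879225070751 / 34982777061376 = -7.00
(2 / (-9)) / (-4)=1 / 18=0.06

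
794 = 794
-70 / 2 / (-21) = 5 / 3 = 1.67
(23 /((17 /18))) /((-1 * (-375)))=138 /2125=0.06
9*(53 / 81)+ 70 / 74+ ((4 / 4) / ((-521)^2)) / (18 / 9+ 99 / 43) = 3088998967 / 451949265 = 6.83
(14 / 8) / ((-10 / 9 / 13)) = -819 / 40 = -20.48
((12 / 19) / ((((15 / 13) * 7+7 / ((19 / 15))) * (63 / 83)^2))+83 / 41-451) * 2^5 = -81814026892 / 5695515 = -14364.64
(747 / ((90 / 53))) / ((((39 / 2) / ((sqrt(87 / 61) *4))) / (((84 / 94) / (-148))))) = -61586 *sqrt(5307) / 6895135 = -0.65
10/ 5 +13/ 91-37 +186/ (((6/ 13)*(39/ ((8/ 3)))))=-460/ 63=-7.30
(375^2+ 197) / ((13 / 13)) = 140822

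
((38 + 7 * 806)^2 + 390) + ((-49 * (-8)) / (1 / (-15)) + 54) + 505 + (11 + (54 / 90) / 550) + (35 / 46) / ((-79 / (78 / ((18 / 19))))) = 241773838849739 / 7495125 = 32257479.21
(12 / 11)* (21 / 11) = 252 / 121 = 2.08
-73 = -73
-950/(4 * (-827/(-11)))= -5225/1654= -3.16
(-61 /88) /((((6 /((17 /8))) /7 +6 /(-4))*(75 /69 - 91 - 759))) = -166957 /224225100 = -0.00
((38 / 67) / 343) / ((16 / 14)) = 19 / 13132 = 0.00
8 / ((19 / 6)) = 48 / 19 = 2.53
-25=-25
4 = 4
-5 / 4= -1.25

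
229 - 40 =189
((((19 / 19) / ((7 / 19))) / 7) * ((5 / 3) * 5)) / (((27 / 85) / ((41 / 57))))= 87125 / 11907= 7.32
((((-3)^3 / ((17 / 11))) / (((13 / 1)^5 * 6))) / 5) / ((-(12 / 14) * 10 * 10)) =231 / 12623962000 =0.00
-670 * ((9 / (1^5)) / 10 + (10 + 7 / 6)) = -24254 / 3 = -8084.67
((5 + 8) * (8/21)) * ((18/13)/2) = 24/7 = 3.43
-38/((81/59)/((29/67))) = -65018/5427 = -11.98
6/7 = 0.86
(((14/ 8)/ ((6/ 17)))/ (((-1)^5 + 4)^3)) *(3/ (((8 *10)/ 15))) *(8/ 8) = 119/ 1152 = 0.10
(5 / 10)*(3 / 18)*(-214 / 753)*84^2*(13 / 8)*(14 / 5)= -954226 / 1255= -760.34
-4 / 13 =-0.31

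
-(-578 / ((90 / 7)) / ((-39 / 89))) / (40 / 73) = -13143431 / 70200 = -187.23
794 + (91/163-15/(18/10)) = 384464/489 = 786.22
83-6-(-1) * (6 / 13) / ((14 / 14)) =1007 / 13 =77.46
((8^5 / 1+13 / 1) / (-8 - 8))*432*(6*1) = -5310522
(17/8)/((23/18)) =153/92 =1.66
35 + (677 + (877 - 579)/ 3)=811.33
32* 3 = 96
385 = 385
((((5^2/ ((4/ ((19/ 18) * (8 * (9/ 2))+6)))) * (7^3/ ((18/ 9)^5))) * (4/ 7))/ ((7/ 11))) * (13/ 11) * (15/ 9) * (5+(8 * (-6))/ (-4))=2127125/ 24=88630.21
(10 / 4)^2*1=25 / 4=6.25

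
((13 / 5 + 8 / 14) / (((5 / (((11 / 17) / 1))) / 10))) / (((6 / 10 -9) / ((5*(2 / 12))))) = -2035 / 4998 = -0.41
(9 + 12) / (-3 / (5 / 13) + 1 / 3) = -45 / 16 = -2.81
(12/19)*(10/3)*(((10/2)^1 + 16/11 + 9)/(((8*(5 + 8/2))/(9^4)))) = 619650/209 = 2964.83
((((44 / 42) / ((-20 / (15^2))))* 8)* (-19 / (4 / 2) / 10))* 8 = 5016 / 7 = 716.57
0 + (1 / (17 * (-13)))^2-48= -2344367 / 48841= -48.00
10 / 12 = 5 / 6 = 0.83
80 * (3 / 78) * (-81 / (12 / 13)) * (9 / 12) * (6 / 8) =-1215 / 8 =-151.88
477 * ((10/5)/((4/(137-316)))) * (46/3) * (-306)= 200308518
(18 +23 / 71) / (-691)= -1301 / 49061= -0.03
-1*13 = -13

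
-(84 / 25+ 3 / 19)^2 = -2792241 / 225625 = -12.38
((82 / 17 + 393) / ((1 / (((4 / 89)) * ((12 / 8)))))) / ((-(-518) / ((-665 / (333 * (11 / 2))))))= -1284970 / 68352801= -0.02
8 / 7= 1.14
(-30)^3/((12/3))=-6750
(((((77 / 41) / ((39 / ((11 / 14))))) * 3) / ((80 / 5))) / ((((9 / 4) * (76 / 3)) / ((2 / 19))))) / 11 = 11 / 9235824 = 0.00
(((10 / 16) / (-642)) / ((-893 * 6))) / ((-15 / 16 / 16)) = -8 / 2579877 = -0.00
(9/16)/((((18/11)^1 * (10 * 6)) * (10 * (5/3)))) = 11/32000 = 0.00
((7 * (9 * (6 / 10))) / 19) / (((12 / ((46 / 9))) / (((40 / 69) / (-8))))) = -7 / 114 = -0.06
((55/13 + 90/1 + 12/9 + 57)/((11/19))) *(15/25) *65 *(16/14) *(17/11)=2196400/121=18152.07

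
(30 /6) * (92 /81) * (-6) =-920 /27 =-34.07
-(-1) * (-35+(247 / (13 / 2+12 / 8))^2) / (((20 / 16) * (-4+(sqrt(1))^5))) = -244.87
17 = 17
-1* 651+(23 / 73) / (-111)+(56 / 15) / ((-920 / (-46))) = -43946362 / 67525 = -650.82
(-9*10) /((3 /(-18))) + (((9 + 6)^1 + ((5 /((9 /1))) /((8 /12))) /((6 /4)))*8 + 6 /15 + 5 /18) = 59861 /90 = 665.12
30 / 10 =3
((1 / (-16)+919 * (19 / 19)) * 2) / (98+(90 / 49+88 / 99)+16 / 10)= 2493855 / 138848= 17.96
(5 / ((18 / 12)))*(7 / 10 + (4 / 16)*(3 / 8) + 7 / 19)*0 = 0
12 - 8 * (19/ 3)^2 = -2780/ 9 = -308.89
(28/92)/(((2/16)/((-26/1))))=-1456/23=-63.30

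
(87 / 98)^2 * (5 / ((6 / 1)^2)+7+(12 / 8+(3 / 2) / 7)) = 1876271 / 268912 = 6.98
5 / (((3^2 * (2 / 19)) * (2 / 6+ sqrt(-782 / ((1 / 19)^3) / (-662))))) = -6289 / 28963788+ 361 * sqrt(2458999) / 9654596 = 0.06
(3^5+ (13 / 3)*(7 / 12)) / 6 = 8839 / 216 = 40.92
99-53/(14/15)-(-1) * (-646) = -8453/14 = -603.79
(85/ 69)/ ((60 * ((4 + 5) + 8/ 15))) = 85/ 39468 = 0.00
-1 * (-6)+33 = 39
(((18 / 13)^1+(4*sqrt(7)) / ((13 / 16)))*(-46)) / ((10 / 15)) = -4416*sqrt(7) / 13-1242 / 13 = -994.28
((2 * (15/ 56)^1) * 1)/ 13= 15/ 364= 0.04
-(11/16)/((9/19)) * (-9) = 209/16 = 13.06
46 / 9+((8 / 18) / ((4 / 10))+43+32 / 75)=11171 / 225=49.65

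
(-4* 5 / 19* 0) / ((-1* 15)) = 0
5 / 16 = 0.31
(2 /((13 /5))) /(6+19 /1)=2 /65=0.03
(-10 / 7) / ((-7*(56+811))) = 0.00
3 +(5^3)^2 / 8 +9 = 15721 / 8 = 1965.12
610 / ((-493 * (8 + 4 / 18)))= -2745 / 18241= -0.15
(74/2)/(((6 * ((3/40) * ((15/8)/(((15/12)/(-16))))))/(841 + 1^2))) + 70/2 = -76940/27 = -2849.63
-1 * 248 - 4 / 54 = -6698 / 27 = -248.07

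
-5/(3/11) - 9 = -82/3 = -27.33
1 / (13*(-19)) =-1 / 247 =-0.00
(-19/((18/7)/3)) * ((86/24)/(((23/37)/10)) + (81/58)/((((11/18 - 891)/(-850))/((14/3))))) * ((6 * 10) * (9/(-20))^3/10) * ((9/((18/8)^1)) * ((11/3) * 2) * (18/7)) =11347856601723/194363800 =58384.62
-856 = -856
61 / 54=1.13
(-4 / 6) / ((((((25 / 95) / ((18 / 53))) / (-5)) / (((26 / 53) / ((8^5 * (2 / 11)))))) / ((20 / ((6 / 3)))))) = 40755 / 11505664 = 0.00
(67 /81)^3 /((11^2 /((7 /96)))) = 2105341 /6173218656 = 0.00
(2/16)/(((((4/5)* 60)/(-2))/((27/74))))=-9/4736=-0.00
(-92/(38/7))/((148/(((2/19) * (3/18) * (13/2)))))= -2093/160284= -0.01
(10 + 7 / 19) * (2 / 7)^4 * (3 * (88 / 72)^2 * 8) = 3051136 / 1231713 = 2.48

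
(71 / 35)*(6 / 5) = 2.43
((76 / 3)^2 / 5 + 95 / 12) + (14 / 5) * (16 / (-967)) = 23711479 / 174060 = 136.23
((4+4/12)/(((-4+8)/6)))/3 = 13/6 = 2.17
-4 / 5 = -0.80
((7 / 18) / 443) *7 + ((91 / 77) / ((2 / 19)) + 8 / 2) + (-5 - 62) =-2270327 / 43857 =-51.77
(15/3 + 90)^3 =857375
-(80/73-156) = 11308/73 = 154.90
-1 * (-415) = 415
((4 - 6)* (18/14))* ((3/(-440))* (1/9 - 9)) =-12/77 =-0.16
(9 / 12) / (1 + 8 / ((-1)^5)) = -3 / 28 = -0.11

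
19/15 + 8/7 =2.41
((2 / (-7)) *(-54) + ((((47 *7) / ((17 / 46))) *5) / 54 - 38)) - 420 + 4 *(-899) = -12711085 / 3213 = -3956.14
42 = 42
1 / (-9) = -1 / 9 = -0.11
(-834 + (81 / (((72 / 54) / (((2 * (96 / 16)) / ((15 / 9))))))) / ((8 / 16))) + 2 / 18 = 1841 / 45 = 40.91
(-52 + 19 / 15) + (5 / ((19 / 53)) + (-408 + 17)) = -427.79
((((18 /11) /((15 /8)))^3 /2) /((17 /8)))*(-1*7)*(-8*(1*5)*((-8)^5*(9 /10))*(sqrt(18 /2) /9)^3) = -47833.64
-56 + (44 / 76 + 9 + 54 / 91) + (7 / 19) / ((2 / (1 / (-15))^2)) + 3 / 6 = -17633269 / 389025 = -45.33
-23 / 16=-1.44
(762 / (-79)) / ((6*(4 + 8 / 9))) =-1143 / 3476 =-0.33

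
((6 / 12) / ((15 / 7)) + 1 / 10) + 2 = 7 / 3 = 2.33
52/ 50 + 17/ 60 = 397/ 300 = 1.32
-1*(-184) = 184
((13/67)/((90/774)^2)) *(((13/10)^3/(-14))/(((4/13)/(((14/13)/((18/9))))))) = -3.94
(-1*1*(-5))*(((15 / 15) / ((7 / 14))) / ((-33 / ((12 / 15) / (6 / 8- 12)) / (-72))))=-256 / 165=-1.55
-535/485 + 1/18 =-1829/1746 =-1.05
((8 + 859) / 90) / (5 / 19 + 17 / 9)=16473 / 3680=4.48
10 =10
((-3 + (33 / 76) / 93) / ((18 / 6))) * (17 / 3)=-119969 / 21204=-5.66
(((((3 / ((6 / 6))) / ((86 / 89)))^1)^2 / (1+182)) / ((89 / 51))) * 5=68085 / 451156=0.15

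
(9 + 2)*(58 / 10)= 319 / 5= 63.80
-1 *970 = -970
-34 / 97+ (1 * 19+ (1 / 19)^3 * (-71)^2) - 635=-615.62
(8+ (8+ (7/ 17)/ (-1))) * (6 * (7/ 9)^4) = 1272530/ 37179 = 34.23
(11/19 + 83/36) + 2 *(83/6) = 30.55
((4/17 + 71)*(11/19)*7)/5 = 93247/1615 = 57.74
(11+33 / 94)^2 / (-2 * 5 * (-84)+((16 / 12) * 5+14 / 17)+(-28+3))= 58062939 / 370643692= 0.16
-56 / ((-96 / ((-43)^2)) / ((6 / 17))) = 12943 / 34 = 380.68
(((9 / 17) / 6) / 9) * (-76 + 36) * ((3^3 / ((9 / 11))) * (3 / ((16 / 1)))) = -165 / 68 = -2.43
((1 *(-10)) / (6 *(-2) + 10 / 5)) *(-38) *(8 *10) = -3040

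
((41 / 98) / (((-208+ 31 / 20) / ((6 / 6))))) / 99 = -410 / 20029779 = -0.00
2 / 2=1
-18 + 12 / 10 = -84 / 5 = -16.80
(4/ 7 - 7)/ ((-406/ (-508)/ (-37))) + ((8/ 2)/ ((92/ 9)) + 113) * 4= 24550802/ 32683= 751.18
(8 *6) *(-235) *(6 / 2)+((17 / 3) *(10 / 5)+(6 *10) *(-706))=-228566 / 3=-76188.67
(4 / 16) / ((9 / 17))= 0.47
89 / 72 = 1.24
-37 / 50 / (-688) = 37 / 34400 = 0.00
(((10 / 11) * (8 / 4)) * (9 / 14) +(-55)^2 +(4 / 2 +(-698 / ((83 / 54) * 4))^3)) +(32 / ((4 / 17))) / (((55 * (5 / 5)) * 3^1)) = -964383224925616 / 660413985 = -1460270.75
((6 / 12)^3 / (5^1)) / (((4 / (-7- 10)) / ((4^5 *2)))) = -1088 / 5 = -217.60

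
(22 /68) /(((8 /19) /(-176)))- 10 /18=-20776 /153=-135.79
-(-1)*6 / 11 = 6 / 11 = 0.55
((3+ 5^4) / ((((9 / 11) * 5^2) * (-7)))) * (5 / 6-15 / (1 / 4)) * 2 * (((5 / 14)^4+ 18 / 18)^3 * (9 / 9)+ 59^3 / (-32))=-44608964412493356509447 / 13393936798663680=-3330534.19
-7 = -7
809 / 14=57.79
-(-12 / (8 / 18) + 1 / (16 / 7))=425 / 16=26.56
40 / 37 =1.08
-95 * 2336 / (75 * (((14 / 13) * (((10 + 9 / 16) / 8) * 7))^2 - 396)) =9568256 / 960195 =9.96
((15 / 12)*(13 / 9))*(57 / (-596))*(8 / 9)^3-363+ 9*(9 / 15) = -582840644 / 1629315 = -357.72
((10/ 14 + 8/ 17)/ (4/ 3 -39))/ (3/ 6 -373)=0.00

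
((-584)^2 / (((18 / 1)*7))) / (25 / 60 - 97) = -682112 / 24339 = -28.03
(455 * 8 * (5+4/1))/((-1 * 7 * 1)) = -4680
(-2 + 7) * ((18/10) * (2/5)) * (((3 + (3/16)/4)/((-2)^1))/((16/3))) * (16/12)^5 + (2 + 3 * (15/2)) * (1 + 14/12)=195/4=48.75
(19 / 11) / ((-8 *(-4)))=19 / 352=0.05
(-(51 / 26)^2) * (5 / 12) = -4335 / 2704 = -1.60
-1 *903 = -903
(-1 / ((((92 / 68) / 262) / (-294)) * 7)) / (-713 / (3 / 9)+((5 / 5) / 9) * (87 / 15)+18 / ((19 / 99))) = -39985785 / 10051598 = -3.98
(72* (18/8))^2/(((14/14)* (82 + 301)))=68.52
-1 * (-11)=11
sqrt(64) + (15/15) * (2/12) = 49/6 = 8.17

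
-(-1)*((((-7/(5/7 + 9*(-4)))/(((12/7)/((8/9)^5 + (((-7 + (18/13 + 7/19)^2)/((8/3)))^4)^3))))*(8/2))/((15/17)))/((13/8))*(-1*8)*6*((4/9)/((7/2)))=-229372112966020045476895045986202595593151795394403461149751879827480527081/1115150385325215290501451691003692585835175799662047323417081290472898560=-205.69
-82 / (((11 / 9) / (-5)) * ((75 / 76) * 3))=6232 / 55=113.31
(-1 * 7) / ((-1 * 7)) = 1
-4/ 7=-0.57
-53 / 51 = -1.04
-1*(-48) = 48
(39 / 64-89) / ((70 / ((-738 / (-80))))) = -2087433 / 179200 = -11.65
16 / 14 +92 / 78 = 634 / 273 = 2.32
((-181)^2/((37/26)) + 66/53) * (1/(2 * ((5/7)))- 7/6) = -63205940/5883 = -10743.83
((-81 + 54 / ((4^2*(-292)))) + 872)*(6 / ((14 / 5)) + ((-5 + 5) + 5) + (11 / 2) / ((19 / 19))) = 327051573 / 32704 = 10000.35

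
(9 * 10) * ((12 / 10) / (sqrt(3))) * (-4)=-249.42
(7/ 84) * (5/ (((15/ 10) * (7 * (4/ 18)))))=5/ 28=0.18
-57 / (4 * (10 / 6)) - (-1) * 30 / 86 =-7053 / 860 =-8.20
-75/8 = -9.38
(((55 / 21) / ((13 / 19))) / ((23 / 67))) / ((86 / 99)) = 2310495 / 179998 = 12.84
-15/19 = -0.79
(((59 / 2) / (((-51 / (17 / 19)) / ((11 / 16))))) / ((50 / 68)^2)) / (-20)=187561 / 5700000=0.03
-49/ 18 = -2.72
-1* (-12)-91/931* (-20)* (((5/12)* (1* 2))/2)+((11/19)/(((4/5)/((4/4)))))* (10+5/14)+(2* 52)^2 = 34589501/3192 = 10836.31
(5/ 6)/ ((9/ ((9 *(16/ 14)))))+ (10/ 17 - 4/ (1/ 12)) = -16586/ 357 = -46.46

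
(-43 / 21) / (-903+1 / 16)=688 / 303387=0.00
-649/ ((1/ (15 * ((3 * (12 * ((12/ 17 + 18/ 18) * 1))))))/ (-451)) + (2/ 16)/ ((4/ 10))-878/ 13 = 953402361009/ 3536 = 269627364.54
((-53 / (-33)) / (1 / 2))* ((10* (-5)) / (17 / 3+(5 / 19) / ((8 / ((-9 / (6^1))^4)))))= -243200 / 8833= -27.53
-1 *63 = -63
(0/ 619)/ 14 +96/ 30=16/ 5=3.20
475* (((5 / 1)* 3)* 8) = 57000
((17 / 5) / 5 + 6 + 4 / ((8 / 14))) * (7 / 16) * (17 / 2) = 20349 / 400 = 50.87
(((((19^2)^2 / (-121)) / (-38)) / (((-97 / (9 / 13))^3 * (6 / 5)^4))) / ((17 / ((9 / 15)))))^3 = -12405199131609486328125 / 2299262674631564138428910286453701496438784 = -0.00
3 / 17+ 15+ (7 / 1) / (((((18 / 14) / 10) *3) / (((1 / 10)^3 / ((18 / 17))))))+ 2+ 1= 15031561 / 826200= 18.19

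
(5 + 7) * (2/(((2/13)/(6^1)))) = 936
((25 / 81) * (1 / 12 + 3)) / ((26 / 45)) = 4625 / 2808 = 1.65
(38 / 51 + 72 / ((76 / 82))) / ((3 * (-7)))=-75998 / 20349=-3.73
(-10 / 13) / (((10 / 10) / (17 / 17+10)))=-110 / 13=-8.46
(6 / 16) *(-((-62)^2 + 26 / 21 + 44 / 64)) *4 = -1292231 / 224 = -5768.89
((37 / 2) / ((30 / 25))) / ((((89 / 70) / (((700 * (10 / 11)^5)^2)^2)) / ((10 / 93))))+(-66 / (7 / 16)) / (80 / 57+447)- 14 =139073324040901967937936158615911670705806 / 2988751527430698343745938656303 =46532246914.64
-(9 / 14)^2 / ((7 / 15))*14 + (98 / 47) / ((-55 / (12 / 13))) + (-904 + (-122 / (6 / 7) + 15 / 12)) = -20896246883 / 19759740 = -1057.52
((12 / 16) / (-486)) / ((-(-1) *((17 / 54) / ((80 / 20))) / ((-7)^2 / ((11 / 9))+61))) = -1112 / 561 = -1.98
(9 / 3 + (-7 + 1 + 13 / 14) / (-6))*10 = 1615 / 42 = 38.45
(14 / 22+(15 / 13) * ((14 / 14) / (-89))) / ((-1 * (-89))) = 0.01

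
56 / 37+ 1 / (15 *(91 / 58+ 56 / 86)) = 4743358 / 3073035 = 1.54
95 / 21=4.52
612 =612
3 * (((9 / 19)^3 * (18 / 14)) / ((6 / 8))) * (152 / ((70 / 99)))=10392624 / 88445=117.50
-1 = -1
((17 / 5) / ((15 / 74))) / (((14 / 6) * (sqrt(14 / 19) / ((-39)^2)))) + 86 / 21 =12741.61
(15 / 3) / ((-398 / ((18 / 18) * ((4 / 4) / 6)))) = -5 / 2388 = -0.00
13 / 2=6.50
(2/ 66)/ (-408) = -0.00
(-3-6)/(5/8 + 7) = -72/61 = -1.18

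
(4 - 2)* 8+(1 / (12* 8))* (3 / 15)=7681 / 480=16.00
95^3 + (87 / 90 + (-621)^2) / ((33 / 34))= 1254703.09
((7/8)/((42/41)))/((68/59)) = 2419/3264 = 0.74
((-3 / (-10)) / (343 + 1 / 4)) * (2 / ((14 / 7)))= 6 / 6865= 0.00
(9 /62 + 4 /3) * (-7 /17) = -1925 /3162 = -0.61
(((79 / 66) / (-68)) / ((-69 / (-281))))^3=-10939569546599 / 29696537617832448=-0.00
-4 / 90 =-2 / 45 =-0.04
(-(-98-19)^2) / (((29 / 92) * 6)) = -209898 / 29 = -7237.86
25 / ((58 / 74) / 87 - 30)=-2775 / 3329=-0.83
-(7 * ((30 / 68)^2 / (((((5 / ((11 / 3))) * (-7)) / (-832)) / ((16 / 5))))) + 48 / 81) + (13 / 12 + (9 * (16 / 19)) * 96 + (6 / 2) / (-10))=1031144773 / 2965140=347.76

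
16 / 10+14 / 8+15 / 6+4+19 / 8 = 489 / 40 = 12.22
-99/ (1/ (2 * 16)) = -3168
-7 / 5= -1.40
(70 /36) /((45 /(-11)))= -77 /162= -0.48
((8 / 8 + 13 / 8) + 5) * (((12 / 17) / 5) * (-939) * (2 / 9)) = -19093 / 85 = -224.62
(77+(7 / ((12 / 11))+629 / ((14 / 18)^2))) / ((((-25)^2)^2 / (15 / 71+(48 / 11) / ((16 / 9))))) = 229171639 / 29897656250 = 0.01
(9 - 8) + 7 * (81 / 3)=190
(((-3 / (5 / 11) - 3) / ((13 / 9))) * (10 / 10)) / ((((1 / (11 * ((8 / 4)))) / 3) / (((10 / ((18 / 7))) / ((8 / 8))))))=-22176 / 13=-1705.85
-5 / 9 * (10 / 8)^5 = -15625 / 9216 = -1.70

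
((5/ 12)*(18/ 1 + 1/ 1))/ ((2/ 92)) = 2185/ 6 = 364.17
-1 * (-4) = 4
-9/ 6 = -3/ 2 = -1.50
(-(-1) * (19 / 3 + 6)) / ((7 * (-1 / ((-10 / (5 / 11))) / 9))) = 2442 / 7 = 348.86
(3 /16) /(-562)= -3 /8992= -0.00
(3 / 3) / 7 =1 / 7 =0.14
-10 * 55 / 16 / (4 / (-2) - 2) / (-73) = -275 / 2336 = -0.12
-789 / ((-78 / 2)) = 263 / 13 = 20.23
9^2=81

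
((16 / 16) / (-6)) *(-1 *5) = 0.83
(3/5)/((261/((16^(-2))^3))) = 1/7298088960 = 0.00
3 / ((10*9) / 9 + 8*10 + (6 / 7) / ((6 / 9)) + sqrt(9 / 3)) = 4473 / 136058 - 49*sqrt(3) / 136058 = 0.03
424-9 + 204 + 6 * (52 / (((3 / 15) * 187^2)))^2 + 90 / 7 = 631.86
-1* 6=-6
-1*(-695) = 695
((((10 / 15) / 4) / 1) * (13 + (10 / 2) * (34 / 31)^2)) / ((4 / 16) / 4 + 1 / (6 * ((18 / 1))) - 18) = -0.18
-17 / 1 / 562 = -17 / 562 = -0.03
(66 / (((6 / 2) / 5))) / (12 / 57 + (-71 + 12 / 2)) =-2090 / 1231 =-1.70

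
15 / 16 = 0.94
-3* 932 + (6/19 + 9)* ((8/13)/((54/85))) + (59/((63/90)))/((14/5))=-300298027/108927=-2756.87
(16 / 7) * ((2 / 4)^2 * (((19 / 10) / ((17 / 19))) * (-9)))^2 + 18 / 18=10758301 / 202300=53.18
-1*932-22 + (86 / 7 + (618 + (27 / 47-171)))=-162572 / 329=-494.14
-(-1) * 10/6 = 5/3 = 1.67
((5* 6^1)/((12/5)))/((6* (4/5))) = 125/48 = 2.60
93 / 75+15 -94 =-1944 / 25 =-77.76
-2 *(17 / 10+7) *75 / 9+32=-113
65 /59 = 1.10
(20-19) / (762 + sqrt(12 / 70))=4445 / 3387089-sqrt(210) / 20322534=0.00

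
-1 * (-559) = 559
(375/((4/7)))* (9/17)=23625/68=347.43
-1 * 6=-6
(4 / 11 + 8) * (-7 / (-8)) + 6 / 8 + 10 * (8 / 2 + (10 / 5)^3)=5635 / 44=128.07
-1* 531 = -531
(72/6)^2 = 144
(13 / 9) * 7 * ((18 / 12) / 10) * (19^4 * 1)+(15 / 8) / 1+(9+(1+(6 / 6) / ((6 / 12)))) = 197667.39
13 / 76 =0.17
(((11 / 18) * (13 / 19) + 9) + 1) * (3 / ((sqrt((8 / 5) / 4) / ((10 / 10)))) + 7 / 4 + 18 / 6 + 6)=3563 * sqrt(10) / 228 + 153209 / 1368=161.41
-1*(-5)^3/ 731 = 125/ 731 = 0.17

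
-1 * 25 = -25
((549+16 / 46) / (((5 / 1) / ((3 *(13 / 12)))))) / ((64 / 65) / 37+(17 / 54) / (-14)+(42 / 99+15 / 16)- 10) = -657019342980 / 15886789057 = -41.36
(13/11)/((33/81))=2.90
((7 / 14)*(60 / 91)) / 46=15 / 2093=0.01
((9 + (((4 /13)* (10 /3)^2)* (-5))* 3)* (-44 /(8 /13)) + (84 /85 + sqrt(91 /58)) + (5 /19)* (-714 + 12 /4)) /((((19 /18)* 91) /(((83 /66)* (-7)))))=-2281753913 /8775910-249* sqrt(5278) /157586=-260.12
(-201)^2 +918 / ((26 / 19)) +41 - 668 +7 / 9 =4732138 / 117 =40445.62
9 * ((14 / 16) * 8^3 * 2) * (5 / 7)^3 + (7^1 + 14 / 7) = 144441 / 49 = 2947.78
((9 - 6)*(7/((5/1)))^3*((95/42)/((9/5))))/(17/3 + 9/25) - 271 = -730297/2712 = -269.28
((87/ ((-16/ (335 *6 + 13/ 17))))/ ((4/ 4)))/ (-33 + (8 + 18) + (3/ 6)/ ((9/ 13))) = 26765289/ 15368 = 1741.62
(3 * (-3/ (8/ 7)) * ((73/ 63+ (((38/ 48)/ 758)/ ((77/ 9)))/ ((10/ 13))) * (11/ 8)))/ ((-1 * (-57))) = -48700589/ 221214720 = -0.22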